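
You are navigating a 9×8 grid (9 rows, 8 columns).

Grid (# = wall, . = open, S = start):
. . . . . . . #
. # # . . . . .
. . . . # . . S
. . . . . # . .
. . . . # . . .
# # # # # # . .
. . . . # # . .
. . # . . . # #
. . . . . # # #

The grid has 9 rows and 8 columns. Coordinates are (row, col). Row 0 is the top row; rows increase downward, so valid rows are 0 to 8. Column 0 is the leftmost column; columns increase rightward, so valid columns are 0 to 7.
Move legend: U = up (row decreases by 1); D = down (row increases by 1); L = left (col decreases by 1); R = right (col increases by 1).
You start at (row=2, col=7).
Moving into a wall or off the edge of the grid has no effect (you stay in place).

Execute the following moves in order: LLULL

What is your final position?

Start: (row=2, col=7)
  L (left): (row=2, col=7) -> (row=2, col=6)
  L (left): (row=2, col=6) -> (row=2, col=5)
  U (up): (row=2, col=5) -> (row=1, col=5)
  L (left): (row=1, col=5) -> (row=1, col=4)
  L (left): (row=1, col=4) -> (row=1, col=3)
Final: (row=1, col=3)

Answer: Final position: (row=1, col=3)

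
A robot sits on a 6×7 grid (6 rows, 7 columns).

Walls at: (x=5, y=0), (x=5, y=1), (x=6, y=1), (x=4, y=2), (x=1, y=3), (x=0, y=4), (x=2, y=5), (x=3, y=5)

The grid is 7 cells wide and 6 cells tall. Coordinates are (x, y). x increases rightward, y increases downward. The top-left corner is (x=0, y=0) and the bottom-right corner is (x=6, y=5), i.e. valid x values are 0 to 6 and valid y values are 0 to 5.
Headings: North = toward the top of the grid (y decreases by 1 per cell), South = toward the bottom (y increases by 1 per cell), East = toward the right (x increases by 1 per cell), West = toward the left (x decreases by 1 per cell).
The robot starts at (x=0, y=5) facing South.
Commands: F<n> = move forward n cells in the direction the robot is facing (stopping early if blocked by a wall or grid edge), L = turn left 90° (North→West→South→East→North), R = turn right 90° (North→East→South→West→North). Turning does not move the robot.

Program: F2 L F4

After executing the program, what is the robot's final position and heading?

Start: (x=0, y=5), facing South
  F2: move forward 0/2 (blocked), now at (x=0, y=5)
  L: turn left, now facing East
  F4: move forward 1/4 (blocked), now at (x=1, y=5)
Final: (x=1, y=5), facing East

Answer: Final position: (x=1, y=5), facing East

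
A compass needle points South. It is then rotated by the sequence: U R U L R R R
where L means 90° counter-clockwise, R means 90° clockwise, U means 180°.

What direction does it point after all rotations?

Start: South
  U (U-turn (180°)) -> North
  R (right (90° clockwise)) -> East
  U (U-turn (180°)) -> West
  L (left (90° counter-clockwise)) -> South
  R (right (90° clockwise)) -> West
  R (right (90° clockwise)) -> North
  R (right (90° clockwise)) -> East
Final: East

Answer: Final heading: East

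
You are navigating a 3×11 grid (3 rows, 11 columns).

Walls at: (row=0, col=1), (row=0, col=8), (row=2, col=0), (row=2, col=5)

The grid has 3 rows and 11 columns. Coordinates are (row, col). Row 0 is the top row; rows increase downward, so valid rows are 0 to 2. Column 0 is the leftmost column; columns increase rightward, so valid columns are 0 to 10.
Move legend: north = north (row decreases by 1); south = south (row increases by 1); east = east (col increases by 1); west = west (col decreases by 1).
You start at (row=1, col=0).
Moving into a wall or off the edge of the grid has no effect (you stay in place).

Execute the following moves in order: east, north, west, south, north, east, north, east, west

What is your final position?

Start: (row=1, col=0)
  east (east): (row=1, col=0) -> (row=1, col=1)
  north (north): blocked, stay at (row=1, col=1)
  west (west): (row=1, col=1) -> (row=1, col=0)
  south (south): blocked, stay at (row=1, col=0)
  north (north): (row=1, col=0) -> (row=0, col=0)
  east (east): blocked, stay at (row=0, col=0)
  north (north): blocked, stay at (row=0, col=0)
  east (east): blocked, stay at (row=0, col=0)
  west (west): blocked, stay at (row=0, col=0)
Final: (row=0, col=0)

Answer: Final position: (row=0, col=0)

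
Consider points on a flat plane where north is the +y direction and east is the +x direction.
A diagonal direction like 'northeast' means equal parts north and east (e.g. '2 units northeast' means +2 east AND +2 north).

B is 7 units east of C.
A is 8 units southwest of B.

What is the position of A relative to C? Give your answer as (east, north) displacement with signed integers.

Place C at the origin (east=0, north=0).
  B is 7 units east of C: delta (east=+7, north=+0); B at (east=7, north=0).
  A is 8 units southwest of B: delta (east=-8, north=-8); A at (east=-1, north=-8).
Therefore A relative to C: (east=-1, north=-8).

Answer: A is at (east=-1, north=-8) relative to C.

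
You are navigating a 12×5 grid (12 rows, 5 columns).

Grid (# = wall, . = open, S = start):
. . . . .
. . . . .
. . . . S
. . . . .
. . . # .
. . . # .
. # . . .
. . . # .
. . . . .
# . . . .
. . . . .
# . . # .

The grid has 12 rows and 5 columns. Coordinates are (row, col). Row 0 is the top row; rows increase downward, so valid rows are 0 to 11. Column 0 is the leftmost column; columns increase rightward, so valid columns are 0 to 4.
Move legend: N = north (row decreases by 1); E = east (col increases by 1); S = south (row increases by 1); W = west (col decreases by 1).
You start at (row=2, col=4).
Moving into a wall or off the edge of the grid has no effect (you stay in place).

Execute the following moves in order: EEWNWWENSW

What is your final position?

Start: (row=2, col=4)
  E (east): blocked, stay at (row=2, col=4)
  E (east): blocked, stay at (row=2, col=4)
  W (west): (row=2, col=4) -> (row=2, col=3)
  N (north): (row=2, col=3) -> (row=1, col=3)
  W (west): (row=1, col=3) -> (row=1, col=2)
  W (west): (row=1, col=2) -> (row=1, col=1)
  E (east): (row=1, col=1) -> (row=1, col=2)
  N (north): (row=1, col=2) -> (row=0, col=2)
  S (south): (row=0, col=2) -> (row=1, col=2)
  W (west): (row=1, col=2) -> (row=1, col=1)
Final: (row=1, col=1)

Answer: Final position: (row=1, col=1)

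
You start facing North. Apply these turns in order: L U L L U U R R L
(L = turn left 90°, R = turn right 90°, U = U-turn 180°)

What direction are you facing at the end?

Answer: Final heading: North

Derivation:
Start: North
  L (left (90° counter-clockwise)) -> West
  U (U-turn (180°)) -> East
  L (left (90° counter-clockwise)) -> North
  L (left (90° counter-clockwise)) -> West
  U (U-turn (180°)) -> East
  U (U-turn (180°)) -> West
  R (right (90° clockwise)) -> North
  R (right (90° clockwise)) -> East
  L (left (90° counter-clockwise)) -> North
Final: North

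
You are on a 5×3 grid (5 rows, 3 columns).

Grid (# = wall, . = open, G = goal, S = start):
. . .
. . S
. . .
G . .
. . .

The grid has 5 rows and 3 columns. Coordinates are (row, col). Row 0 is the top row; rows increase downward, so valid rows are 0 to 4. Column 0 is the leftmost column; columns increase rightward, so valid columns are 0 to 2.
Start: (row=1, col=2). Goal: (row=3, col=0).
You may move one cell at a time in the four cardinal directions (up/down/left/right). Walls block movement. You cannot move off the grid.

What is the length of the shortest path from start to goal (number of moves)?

Answer: Shortest path length: 4

Derivation:
BFS from (row=1, col=2) until reaching (row=3, col=0):
  Distance 0: (row=1, col=2)
  Distance 1: (row=0, col=2), (row=1, col=1), (row=2, col=2)
  Distance 2: (row=0, col=1), (row=1, col=0), (row=2, col=1), (row=3, col=2)
  Distance 3: (row=0, col=0), (row=2, col=0), (row=3, col=1), (row=4, col=2)
  Distance 4: (row=3, col=0), (row=4, col=1)  <- goal reached here
One shortest path (4 moves): (row=1, col=2) -> (row=1, col=1) -> (row=1, col=0) -> (row=2, col=0) -> (row=3, col=0)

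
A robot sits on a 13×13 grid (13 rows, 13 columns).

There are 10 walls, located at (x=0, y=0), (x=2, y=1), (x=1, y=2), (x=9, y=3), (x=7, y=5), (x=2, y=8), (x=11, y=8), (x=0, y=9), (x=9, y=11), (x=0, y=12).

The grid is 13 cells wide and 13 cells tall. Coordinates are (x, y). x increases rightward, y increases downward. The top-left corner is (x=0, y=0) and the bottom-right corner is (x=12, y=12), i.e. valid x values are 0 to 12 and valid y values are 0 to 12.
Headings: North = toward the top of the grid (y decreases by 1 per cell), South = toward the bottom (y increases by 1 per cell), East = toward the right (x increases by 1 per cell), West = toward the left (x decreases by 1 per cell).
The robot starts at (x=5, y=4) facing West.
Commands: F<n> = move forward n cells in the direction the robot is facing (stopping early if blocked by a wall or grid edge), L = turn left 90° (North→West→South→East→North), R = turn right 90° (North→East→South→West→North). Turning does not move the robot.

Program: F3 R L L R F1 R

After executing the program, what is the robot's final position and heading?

Answer: Final position: (x=1, y=4), facing North

Derivation:
Start: (x=5, y=4), facing West
  F3: move forward 3, now at (x=2, y=4)
  R: turn right, now facing North
  L: turn left, now facing West
  L: turn left, now facing South
  R: turn right, now facing West
  F1: move forward 1, now at (x=1, y=4)
  R: turn right, now facing North
Final: (x=1, y=4), facing North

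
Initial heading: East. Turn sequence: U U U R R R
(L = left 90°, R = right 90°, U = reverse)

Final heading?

Start: East
  U (U-turn (180°)) -> West
  U (U-turn (180°)) -> East
  U (U-turn (180°)) -> West
  R (right (90° clockwise)) -> North
  R (right (90° clockwise)) -> East
  R (right (90° clockwise)) -> South
Final: South

Answer: Final heading: South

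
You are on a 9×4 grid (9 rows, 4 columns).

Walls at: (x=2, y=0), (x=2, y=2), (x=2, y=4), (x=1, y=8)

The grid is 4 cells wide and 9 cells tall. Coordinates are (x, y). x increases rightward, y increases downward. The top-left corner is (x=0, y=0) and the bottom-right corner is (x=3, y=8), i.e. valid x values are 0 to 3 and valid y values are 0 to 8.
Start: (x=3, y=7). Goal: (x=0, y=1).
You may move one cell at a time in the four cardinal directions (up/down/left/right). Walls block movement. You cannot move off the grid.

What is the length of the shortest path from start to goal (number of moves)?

BFS from (x=3, y=7) until reaching (x=0, y=1):
  Distance 0: (x=3, y=7)
  Distance 1: (x=3, y=6), (x=2, y=7), (x=3, y=8)
  Distance 2: (x=3, y=5), (x=2, y=6), (x=1, y=7), (x=2, y=8)
  Distance 3: (x=3, y=4), (x=2, y=5), (x=1, y=6), (x=0, y=7)
  Distance 4: (x=3, y=3), (x=1, y=5), (x=0, y=6), (x=0, y=8)
  Distance 5: (x=3, y=2), (x=2, y=3), (x=1, y=4), (x=0, y=5)
  Distance 6: (x=3, y=1), (x=1, y=3), (x=0, y=4)
  Distance 7: (x=3, y=0), (x=2, y=1), (x=1, y=2), (x=0, y=3)
  Distance 8: (x=1, y=1), (x=0, y=2)
  Distance 9: (x=1, y=0), (x=0, y=1)  <- goal reached here
One shortest path (9 moves): (x=3, y=7) -> (x=2, y=7) -> (x=1, y=7) -> (x=0, y=7) -> (x=0, y=6) -> (x=0, y=5) -> (x=0, y=4) -> (x=0, y=3) -> (x=0, y=2) -> (x=0, y=1)

Answer: Shortest path length: 9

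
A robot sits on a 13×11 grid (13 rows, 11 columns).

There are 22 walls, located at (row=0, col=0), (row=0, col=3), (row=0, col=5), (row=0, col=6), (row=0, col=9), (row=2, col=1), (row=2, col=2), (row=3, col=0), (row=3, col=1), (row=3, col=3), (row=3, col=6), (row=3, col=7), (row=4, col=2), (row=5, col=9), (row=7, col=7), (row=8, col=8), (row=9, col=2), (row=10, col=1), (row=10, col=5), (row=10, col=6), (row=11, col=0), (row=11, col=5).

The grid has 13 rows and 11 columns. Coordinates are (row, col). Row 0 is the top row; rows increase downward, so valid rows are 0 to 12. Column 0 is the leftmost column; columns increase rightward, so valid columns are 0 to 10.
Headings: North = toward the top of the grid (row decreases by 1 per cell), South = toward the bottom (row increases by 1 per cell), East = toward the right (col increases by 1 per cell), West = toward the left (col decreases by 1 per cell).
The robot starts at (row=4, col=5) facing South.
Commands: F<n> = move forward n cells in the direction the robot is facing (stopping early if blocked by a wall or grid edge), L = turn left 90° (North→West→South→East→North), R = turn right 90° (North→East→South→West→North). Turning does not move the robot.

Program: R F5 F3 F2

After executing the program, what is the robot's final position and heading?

Start: (row=4, col=5), facing South
  R: turn right, now facing West
  F5: move forward 2/5 (blocked), now at (row=4, col=3)
  F3: move forward 0/3 (blocked), now at (row=4, col=3)
  F2: move forward 0/2 (blocked), now at (row=4, col=3)
Final: (row=4, col=3), facing West

Answer: Final position: (row=4, col=3), facing West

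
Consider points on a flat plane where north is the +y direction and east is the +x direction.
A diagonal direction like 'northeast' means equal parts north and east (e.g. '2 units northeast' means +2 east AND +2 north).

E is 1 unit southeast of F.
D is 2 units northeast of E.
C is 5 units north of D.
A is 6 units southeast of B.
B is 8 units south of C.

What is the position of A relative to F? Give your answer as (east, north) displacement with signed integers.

Answer: A is at (east=9, north=-8) relative to F.

Derivation:
Place F at the origin (east=0, north=0).
  E is 1 unit southeast of F: delta (east=+1, north=-1); E at (east=1, north=-1).
  D is 2 units northeast of E: delta (east=+2, north=+2); D at (east=3, north=1).
  C is 5 units north of D: delta (east=+0, north=+5); C at (east=3, north=6).
  B is 8 units south of C: delta (east=+0, north=-8); B at (east=3, north=-2).
  A is 6 units southeast of B: delta (east=+6, north=-6); A at (east=9, north=-8).
Therefore A relative to F: (east=9, north=-8).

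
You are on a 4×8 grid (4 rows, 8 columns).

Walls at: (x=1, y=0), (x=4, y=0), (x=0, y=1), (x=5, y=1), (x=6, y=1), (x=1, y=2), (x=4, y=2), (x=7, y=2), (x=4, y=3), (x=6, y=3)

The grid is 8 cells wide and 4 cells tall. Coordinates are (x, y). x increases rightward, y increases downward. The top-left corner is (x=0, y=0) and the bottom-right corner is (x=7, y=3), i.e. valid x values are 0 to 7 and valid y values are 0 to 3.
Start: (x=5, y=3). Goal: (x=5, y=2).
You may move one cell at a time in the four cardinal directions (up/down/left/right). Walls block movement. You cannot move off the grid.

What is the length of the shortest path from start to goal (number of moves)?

Answer: Shortest path length: 1

Derivation:
BFS from (x=5, y=3) until reaching (x=5, y=2):
  Distance 0: (x=5, y=3)
  Distance 1: (x=5, y=2)  <- goal reached here
One shortest path (1 moves): (x=5, y=3) -> (x=5, y=2)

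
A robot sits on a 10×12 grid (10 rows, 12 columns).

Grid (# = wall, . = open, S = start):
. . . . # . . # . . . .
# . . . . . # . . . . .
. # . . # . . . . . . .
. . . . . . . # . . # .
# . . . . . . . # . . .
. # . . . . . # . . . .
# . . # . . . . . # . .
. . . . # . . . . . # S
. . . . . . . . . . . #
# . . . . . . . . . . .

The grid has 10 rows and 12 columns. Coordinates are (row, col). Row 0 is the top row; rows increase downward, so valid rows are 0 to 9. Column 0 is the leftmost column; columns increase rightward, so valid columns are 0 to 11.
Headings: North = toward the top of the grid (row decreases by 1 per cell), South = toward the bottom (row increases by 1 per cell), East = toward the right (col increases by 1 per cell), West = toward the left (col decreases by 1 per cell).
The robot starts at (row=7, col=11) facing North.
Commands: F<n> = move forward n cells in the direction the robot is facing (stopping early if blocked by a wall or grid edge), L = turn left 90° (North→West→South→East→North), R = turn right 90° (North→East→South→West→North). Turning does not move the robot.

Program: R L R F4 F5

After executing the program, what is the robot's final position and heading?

Answer: Final position: (row=7, col=11), facing East

Derivation:
Start: (row=7, col=11), facing North
  R: turn right, now facing East
  L: turn left, now facing North
  R: turn right, now facing East
  F4: move forward 0/4 (blocked), now at (row=7, col=11)
  F5: move forward 0/5 (blocked), now at (row=7, col=11)
Final: (row=7, col=11), facing East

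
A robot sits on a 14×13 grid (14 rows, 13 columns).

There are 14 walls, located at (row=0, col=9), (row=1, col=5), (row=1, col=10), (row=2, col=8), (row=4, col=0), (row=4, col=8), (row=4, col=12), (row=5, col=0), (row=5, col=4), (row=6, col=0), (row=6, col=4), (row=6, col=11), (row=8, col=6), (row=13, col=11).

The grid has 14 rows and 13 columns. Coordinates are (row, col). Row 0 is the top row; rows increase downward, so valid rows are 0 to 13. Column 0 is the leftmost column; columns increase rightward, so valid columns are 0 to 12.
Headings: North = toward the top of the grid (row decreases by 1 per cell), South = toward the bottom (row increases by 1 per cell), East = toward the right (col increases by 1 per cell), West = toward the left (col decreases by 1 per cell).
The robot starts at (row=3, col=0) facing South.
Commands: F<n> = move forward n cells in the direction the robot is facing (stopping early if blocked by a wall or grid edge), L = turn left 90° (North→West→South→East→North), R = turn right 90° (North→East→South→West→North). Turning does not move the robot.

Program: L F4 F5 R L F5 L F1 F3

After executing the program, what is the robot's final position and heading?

Start: (row=3, col=0), facing South
  L: turn left, now facing East
  F4: move forward 4, now at (row=3, col=4)
  F5: move forward 5, now at (row=3, col=9)
  R: turn right, now facing South
  L: turn left, now facing East
  F5: move forward 3/5 (blocked), now at (row=3, col=12)
  L: turn left, now facing North
  F1: move forward 1, now at (row=2, col=12)
  F3: move forward 2/3 (blocked), now at (row=0, col=12)
Final: (row=0, col=12), facing North

Answer: Final position: (row=0, col=12), facing North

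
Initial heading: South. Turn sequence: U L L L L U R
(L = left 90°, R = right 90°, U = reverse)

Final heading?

Start: South
  U (U-turn (180°)) -> North
  L (left (90° counter-clockwise)) -> West
  L (left (90° counter-clockwise)) -> South
  L (left (90° counter-clockwise)) -> East
  L (left (90° counter-clockwise)) -> North
  U (U-turn (180°)) -> South
  R (right (90° clockwise)) -> West
Final: West

Answer: Final heading: West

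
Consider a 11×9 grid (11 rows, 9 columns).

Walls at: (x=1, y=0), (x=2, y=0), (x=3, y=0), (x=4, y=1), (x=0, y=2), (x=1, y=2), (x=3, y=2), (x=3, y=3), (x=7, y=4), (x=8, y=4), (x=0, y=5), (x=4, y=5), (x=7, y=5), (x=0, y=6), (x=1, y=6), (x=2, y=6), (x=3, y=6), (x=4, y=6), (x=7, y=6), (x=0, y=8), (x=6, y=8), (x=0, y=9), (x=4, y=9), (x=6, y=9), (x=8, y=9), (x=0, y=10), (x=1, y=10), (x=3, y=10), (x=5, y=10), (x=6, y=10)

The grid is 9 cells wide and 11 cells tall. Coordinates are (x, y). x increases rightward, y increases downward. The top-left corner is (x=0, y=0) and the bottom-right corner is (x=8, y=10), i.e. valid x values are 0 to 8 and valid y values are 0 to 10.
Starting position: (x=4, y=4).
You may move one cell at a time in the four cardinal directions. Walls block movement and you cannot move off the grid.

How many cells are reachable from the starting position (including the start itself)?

Answer: Reachable cells: 68

Derivation:
BFS flood-fill from (x=4, y=4):
  Distance 0: (x=4, y=4)
  Distance 1: (x=4, y=3), (x=3, y=4), (x=5, y=4)
  Distance 2: (x=4, y=2), (x=5, y=3), (x=2, y=4), (x=6, y=4), (x=3, y=5), (x=5, y=5)
  Distance 3: (x=5, y=2), (x=2, y=3), (x=6, y=3), (x=1, y=4), (x=2, y=5), (x=6, y=5), (x=5, y=6)
  Distance 4: (x=5, y=1), (x=2, y=2), (x=6, y=2), (x=1, y=3), (x=7, y=3), (x=0, y=4), (x=1, y=5), (x=6, y=6), (x=5, y=7)
  Distance 5: (x=5, y=0), (x=2, y=1), (x=6, y=1), (x=7, y=2), (x=0, y=3), (x=8, y=3), (x=4, y=7), (x=6, y=7), (x=5, y=8)
  Distance 6: (x=4, y=0), (x=6, y=0), (x=1, y=1), (x=3, y=1), (x=7, y=1), (x=8, y=2), (x=3, y=7), (x=7, y=7), (x=4, y=8), (x=5, y=9)
  Distance 7: (x=7, y=0), (x=0, y=1), (x=8, y=1), (x=2, y=7), (x=8, y=7), (x=3, y=8), (x=7, y=8)
  Distance 8: (x=0, y=0), (x=8, y=0), (x=8, y=6), (x=1, y=7), (x=2, y=8), (x=8, y=8), (x=3, y=9), (x=7, y=9)
  Distance 9: (x=8, y=5), (x=0, y=7), (x=1, y=8), (x=2, y=9), (x=7, y=10)
  Distance 10: (x=1, y=9), (x=2, y=10), (x=8, y=10)
Total reachable: 68 (grid has 69 open cells total)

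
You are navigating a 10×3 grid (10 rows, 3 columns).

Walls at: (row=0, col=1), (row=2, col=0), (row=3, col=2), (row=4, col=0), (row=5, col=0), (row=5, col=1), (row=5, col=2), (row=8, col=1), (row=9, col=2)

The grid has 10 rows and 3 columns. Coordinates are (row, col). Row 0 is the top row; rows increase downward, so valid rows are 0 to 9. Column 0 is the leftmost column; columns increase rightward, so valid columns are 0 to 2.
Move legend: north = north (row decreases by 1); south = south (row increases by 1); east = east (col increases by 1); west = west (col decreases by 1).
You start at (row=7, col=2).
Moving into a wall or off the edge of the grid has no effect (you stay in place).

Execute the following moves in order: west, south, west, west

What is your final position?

Start: (row=7, col=2)
  west (west): (row=7, col=2) -> (row=7, col=1)
  south (south): blocked, stay at (row=7, col=1)
  west (west): (row=7, col=1) -> (row=7, col=0)
  west (west): blocked, stay at (row=7, col=0)
Final: (row=7, col=0)

Answer: Final position: (row=7, col=0)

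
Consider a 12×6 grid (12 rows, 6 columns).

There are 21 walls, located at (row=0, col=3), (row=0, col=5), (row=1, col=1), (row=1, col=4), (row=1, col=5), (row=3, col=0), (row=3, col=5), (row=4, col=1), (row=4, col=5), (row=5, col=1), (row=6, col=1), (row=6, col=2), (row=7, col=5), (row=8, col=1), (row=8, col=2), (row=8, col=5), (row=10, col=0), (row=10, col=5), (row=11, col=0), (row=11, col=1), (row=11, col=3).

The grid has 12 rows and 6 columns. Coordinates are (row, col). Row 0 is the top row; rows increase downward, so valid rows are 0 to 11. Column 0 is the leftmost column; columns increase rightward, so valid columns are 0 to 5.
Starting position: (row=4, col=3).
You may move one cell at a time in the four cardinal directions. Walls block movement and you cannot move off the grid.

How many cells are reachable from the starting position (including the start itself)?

BFS flood-fill from (row=4, col=3):
  Distance 0: (row=4, col=3)
  Distance 1: (row=3, col=3), (row=4, col=2), (row=4, col=4), (row=5, col=3)
  Distance 2: (row=2, col=3), (row=3, col=2), (row=3, col=4), (row=5, col=2), (row=5, col=4), (row=6, col=3)
  Distance 3: (row=1, col=3), (row=2, col=2), (row=2, col=4), (row=3, col=1), (row=5, col=5), (row=6, col=4), (row=7, col=3)
  Distance 4: (row=1, col=2), (row=2, col=1), (row=2, col=5), (row=6, col=5), (row=7, col=2), (row=7, col=4), (row=8, col=3)
  Distance 5: (row=0, col=2), (row=2, col=0), (row=7, col=1), (row=8, col=4), (row=9, col=3)
  Distance 6: (row=0, col=1), (row=1, col=0), (row=7, col=0), (row=9, col=2), (row=9, col=4), (row=10, col=3)
  Distance 7: (row=0, col=0), (row=6, col=0), (row=8, col=0), (row=9, col=1), (row=9, col=5), (row=10, col=2), (row=10, col=4)
  Distance 8: (row=5, col=0), (row=9, col=0), (row=10, col=1), (row=11, col=2), (row=11, col=4)
  Distance 9: (row=4, col=0), (row=11, col=5)
Total reachable: 50 (grid has 51 open cells total)

Answer: Reachable cells: 50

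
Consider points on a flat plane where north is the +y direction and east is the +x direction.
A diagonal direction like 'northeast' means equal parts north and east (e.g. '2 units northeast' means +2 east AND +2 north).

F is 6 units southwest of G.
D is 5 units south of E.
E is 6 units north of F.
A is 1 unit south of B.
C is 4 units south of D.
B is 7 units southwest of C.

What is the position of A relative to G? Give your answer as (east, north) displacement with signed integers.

Place G at the origin (east=0, north=0).
  F is 6 units southwest of G: delta (east=-6, north=-6); F at (east=-6, north=-6).
  E is 6 units north of F: delta (east=+0, north=+6); E at (east=-6, north=0).
  D is 5 units south of E: delta (east=+0, north=-5); D at (east=-6, north=-5).
  C is 4 units south of D: delta (east=+0, north=-4); C at (east=-6, north=-9).
  B is 7 units southwest of C: delta (east=-7, north=-7); B at (east=-13, north=-16).
  A is 1 unit south of B: delta (east=+0, north=-1); A at (east=-13, north=-17).
Therefore A relative to G: (east=-13, north=-17).

Answer: A is at (east=-13, north=-17) relative to G.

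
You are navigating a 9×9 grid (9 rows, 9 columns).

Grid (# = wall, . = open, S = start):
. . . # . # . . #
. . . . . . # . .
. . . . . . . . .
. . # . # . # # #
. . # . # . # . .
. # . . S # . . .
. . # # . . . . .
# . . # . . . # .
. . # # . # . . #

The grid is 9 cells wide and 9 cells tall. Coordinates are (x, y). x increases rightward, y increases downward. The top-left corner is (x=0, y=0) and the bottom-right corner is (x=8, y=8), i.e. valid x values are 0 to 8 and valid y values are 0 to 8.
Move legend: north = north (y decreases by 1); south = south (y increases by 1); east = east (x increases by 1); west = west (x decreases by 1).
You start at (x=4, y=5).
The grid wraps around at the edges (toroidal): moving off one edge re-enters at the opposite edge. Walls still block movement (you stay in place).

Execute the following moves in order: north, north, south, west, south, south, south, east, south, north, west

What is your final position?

Start: (x=4, y=5)
  north (north): blocked, stay at (x=4, y=5)
  north (north): blocked, stay at (x=4, y=5)
  south (south): (x=4, y=5) -> (x=4, y=6)
  west (west): blocked, stay at (x=4, y=6)
  south (south): (x=4, y=6) -> (x=4, y=7)
  south (south): (x=4, y=7) -> (x=4, y=8)
  south (south): (x=4, y=8) -> (x=4, y=0)
  east (east): blocked, stay at (x=4, y=0)
  south (south): (x=4, y=0) -> (x=4, y=1)
  north (north): (x=4, y=1) -> (x=4, y=0)
  west (west): blocked, stay at (x=4, y=0)
Final: (x=4, y=0)

Answer: Final position: (x=4, y=0)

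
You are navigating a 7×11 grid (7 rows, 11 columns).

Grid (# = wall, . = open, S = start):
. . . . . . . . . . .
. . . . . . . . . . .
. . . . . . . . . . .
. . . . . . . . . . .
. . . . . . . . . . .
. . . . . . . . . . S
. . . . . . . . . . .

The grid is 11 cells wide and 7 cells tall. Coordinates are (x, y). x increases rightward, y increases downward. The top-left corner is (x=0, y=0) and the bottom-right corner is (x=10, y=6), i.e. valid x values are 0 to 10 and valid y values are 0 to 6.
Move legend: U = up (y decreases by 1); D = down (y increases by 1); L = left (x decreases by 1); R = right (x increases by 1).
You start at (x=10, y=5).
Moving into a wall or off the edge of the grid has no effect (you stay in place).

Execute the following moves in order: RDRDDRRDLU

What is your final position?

Start: (x=10, y=5)
  R (right): blocked, stay at (x=10, y=5)
  D (down): (x=10, y=5) -> (x=10, y=6)
  R (right): blocked, stay at (x=10, y=6)
  D (down): blocked, stay at (x=10, y=6)
  D (down): blocked, stay at (x=10, y=6)
  R (right): blocked, stay at (x=10, y=6)
  R (right): blocked, stay at (x=10, y=6)
  D (down): blocked, stay at (x=10, y=6)
  L (left): (x=10, y=6) -> (x=9, y=6)
  U (up): (x=9, y=6) -> (x=9, y=5)
Final: (x=9, y=5)

Answer: Final position: (x=9, y=5)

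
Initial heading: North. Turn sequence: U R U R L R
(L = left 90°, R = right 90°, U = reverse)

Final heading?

Start: North
  U (U-turn (180°)) -> South
  R (right (90° clockwise)) -> West
  U (U-turn (180°)) -> East
  R (right (90° clockwise)) -> South
  L (left (90° counter-clockwise)) -> East
  R (right (90° clockwise)) -> South
Final: South

Answer: Final heading: South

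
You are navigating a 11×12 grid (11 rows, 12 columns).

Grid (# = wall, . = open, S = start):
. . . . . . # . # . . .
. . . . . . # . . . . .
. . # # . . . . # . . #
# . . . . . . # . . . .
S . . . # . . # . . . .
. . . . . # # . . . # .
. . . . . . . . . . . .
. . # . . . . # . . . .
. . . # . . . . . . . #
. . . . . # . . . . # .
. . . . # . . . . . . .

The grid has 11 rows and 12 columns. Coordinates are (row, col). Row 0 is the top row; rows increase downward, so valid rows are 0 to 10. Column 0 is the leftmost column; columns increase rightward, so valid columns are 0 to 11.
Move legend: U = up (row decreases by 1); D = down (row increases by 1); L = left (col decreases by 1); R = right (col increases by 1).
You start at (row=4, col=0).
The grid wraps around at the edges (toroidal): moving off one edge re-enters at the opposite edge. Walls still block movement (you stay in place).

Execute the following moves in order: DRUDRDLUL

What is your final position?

Answer: Final position: (row=5, col=0)

Derivation:
Start: (row=4, col=0)
  D (down): (row=4, col=0) -> (row=5, col=0)
  R (right): (row=5, col=0) -> (row=5, col=1)
  U (up): (row=5, col=1) -> (row=4, col=1)
  D (down): (row=4, col=1) -> (row=5, col=1)
  R (right): (row=5, col=1) -> (row=5, col=2)
  D (down): (row=5, col=2) -> (row=6, col=2)
  L (left): (row=6, col=2) -> (row=6, col=1)
  U (up): (row=6, col=1) -> (row=5, col=1)
  L (left): (row=5, col=1) -> (row=5, col=0)
Final: (row=5, col=0)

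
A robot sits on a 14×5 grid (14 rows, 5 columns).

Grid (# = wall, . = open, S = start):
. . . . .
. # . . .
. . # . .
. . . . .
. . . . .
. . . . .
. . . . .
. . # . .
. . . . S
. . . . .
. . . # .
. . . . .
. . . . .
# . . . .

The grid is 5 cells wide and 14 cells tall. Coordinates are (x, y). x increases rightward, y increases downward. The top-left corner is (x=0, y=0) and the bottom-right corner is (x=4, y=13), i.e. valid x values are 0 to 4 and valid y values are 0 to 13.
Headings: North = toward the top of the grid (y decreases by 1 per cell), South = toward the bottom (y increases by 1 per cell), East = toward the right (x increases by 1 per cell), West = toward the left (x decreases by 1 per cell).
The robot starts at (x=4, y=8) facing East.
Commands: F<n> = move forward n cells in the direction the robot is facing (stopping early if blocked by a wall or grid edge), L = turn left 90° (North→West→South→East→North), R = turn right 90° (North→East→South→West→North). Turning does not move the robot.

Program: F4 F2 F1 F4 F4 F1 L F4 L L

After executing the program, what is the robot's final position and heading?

Start: (x=4, y=8), facing East
  F4: move forward 0/4 (blocked), now at (x=4, y=8)
  F2: move forward 0/2 (blocked), now at (x=4, y=8)
  F1: move forward 0/1 (blocked), now at (x=4, y=8)
  F4: move forward 0/4 (blocked), now at (x=4, y=8)
  F4: move forward 0/4 (blocked), now at (x=4, y=8)
  F1: move forward 0/1 (blocked), now at (x=4, y=8)
  L: turn left, now facing North
  F4: move forward 4, now at (x=4, y=4)
  L: turn left, now facing West
  L: turn left, now facing South
Final: (x=4, y=4), facing South

Answer: Final position: (x=4, y=4), facing South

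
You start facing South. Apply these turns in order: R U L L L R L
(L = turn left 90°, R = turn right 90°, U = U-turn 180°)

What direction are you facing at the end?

Answer: Final heading: South

Derivation:
Start: South
  R (right (90° clockwise)) -> West
  U (U-turn (180°)) -> East
  L (left (90° counter-clockwise)) -> North
  L (left (90° counter-clockwise)) -> West
  L (left (90° counter-clockwise)) -> South
  R (right (90° clockwise)) -> West
  L (left (90° counter-clockwise)) -> South
Final: South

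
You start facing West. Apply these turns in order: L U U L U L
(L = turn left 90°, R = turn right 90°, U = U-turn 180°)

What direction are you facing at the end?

Start: West
  L (left (90° counter-clockwise)) -> South
  U (U-turn (180°)) -> North
  U (U-turn (180°)) -> South
  L (left (90° counter-clockwise)) -> East
  U (U-turn (180°)) -> West
  L (left (90° counter-clockwise)) -> South
Final: South

Answer: Final heading: South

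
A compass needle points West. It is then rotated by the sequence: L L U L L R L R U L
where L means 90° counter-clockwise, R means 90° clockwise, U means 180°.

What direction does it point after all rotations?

Answer: Final heading: West

Derivation:
Start: West
  L (left (90° counter-clockwise)) -> South
  L (left (90° counter-clockwise)) -> East
  U (U-turn (180°)) -> West
  L (left (90° counter-clockwise)) -> South
  L (left (90° counter-clockwise)) -> East
  R (right (90° clockwise)) -> South
  L (left (90° counter-clockwise)) -> East
  R (right (90° clockwise)) -> South
  U (U-turn (180°)) -> North
  L (left (90° counter-clockwise)) -> West
Final: West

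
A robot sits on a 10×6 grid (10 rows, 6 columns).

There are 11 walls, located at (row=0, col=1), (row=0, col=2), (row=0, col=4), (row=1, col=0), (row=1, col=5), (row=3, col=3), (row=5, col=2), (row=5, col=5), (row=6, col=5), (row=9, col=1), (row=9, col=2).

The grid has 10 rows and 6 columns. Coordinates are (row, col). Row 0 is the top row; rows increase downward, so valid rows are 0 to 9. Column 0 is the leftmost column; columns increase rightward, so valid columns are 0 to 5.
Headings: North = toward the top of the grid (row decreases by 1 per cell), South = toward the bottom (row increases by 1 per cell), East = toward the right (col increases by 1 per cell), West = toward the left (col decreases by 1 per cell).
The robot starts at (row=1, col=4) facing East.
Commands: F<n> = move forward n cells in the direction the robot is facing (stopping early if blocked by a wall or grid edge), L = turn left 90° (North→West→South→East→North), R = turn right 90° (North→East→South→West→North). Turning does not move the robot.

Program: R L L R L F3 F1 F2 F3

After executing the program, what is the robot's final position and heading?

Start: (row=1, col=4), facing East
  R: turn right, now facing South
  L: turn left, now facing East
  L: turn left, now facing North
  R: turn right, now facing East
  L: turn left, now facing North
  F3: move forward 0/3 (blocked), now at (row=1, col=4)
  F1: move forward 0/1 (blocked), now at (row=1, col=4)
  F2: move forward 0/2 (blocked), now at (row=1, col=4)
  F3: move forward 0/3 (blocked), now at (row=1, col=4)
Final: (row=1, col=4), facing North

Answer: Final position: (row=1, col=4), facing North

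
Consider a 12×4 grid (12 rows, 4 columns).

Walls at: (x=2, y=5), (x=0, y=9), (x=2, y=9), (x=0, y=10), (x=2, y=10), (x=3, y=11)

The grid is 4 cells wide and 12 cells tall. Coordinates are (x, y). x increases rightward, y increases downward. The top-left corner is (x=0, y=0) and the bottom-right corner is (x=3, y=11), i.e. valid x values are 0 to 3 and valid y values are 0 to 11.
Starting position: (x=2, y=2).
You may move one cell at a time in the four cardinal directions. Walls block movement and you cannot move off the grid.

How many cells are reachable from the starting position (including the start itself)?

BFS flood-fill from (x=2, y=2):
  Distance 0: (x=2, y=2)
  Distance 1: (x=2, y=1), (x=1, y=2), (x=3, y=2), (x=2, y=3)
  Distance 2: (x=2, y=0), (x=1, y=1), (x=3, y=1), (x=0, y=2), (x=1, y=3), (x=3, y=3), (x=2, y=4)
  Distance 3: (x=1, y=0), (x=3, y=0), (x=0, y=1), (x=0, y=3), (x=1, y=4), (x=3, y=4)
  Distance 4: (x=0, y=0), (x=0, y=4), (x=1, y=5), (x=3, y=5)
  Distance 5: (x=0, y=5), (x=1, y=6), (x=3, y=6)
  Distance 6: (x=0, y=6), (x=2, y=6), (x=1, y=7), (x=3, y=7)
  Distance 7: (x=0, y=7), (x=2, y=7), (x=1, y=8), (x=3, y=8)
  Distance 8: (x=0, y=8), (x=2, y=8), (x=1, y=9), (x=3, y=9)
  Distance 9: (x=1, y=10), (x=3, y=10)
  Distance 10: (x=1, y=11)
  Distance 11: (x=0, y=11), (x=2, y=11)
Total reachable: 42 (grid has 42 open cells total)

Answer: Reachable cells: 42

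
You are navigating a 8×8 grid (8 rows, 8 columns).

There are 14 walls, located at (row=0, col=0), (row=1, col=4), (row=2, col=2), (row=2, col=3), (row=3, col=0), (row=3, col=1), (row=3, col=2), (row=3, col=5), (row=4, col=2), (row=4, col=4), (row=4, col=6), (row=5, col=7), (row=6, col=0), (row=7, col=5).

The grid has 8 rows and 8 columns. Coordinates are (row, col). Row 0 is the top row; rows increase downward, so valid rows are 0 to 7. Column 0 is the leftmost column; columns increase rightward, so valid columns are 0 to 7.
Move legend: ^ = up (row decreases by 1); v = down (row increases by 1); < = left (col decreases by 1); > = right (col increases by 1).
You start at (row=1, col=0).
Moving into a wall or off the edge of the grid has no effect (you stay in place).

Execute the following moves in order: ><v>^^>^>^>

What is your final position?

Answer: Final position: (row=0, col=4)

Derivation:
Start: (row=1, col=0)
  > (right): (row=1, col=0) -> (row=1, col=1)
  < (left): (row=1, col=1) -> (row=1, col=0)
  v (down): (row=1, col=0) -> (row=2, col=0)
  > (right): (row=2, col=0) -> (row=2, col=1)
  ^ (up): (row=2, col=1) -> (row=1, col=1)
  ^ (up): (row=1, col=1) -> (row=0, col=1)
  > (right): (row=0, col=1) -> (row=0, col=2)
  ^ (up): blocked, stay at (row=0, col=2)
  > (right): (row=0, col=2) -> (row=0, col=3)
  ^ (up): blocked, stay at (row=0, col=3)
  > (right): (row=0, col=3) -> (row=0, col=4)
Final: (row=0, col=4)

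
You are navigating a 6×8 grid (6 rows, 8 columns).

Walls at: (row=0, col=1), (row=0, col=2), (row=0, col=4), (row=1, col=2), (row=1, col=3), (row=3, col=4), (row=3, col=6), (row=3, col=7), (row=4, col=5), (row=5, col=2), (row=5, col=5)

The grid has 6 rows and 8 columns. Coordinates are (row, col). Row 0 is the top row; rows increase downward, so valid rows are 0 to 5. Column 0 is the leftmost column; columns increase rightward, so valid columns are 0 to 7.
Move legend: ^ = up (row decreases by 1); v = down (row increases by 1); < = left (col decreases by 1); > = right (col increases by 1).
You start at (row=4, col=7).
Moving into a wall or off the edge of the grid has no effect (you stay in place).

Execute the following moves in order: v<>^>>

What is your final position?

Answer: Final position: (row=4, col=7)

Derivation:
Start: (row=4, col=7)
  v (down): (row=4, col=7) -> (row=5, col=7)
  < (left): (row=5, col=7) -> (row=5, col=6)
  > (right): (row=5, col=6) -> (row=5, col=7)
  ^ (up): (row=5, col=7) -> (row=4, col=7)
  > (right): blocked, stay at (row=4, col=7)
  > (right): blocked, stay at (row=4, col=7)
Final: (row=4, col=7)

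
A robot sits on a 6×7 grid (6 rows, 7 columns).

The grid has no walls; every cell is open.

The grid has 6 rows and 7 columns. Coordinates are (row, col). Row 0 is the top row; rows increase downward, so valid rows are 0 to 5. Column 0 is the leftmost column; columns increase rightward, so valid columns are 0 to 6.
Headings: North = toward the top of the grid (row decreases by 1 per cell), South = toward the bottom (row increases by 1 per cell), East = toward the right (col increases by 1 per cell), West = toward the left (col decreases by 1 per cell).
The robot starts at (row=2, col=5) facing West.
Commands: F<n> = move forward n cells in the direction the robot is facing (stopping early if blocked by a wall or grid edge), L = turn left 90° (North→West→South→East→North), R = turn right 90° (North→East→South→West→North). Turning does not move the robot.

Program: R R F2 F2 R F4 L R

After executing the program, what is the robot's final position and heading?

Answer: Final position: (row=5, col=6), facing South

Derivation:
Start: (row=2, col=5), facing West
  R: turn right, now facing North
  R: turn right, now facing East
  F2: move forward 1/2 (blocked), now at (row=2, col=6)
  F2: move forward 0/2 (blocked), now at (row=2, col=6)
  R: turn right, now facing South
  F4: move forward 3/4 (blocked), now at (row=5, col=6)
  L: turn left, now facing East
  R: turn right, now facing South
Final: (row=5, col=6), facing South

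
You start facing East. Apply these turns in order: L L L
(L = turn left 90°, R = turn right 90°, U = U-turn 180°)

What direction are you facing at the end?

Answer: Final heading: South

Derivation:
Start: East
  L (left (90° counter-clockwise)) -> North
  L (left (90° counter-clockwise)) -> West
  L (left (90° counter-clockwise)) -> South
Final: South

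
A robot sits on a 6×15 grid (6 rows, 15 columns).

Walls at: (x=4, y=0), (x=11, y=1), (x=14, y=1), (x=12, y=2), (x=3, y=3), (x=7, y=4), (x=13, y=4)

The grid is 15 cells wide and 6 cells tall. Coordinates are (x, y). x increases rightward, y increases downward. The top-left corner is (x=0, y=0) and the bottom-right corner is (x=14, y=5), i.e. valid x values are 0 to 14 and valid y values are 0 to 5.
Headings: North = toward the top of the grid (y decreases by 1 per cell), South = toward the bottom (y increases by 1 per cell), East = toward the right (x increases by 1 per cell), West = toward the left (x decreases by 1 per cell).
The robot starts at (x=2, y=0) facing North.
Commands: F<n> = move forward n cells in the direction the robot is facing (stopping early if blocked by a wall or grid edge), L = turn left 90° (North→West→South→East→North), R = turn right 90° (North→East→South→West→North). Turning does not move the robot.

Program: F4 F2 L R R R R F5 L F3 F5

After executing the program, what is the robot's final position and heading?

Start: (x=2, y=0), facing North
  F4: move forward 0/4 (blocked), now at (x=2, y=0)
  F2: move forward 0/2 (blocked), now at (x=2, y=0)
  L: turn left, now facing West
  R: turn right, now facing North
  R: turn right, now facing East
  R: turn right, now facing South
  R: turn right, now facing West
  F5: move forward 2/5 (blocked), now at (x=0, y=0)
  L: turn left, now facing South
  F3: move forward 3, now at (x=0, y=3)
  F5: move forward 2/5 (blocked), now at (x=0, y=5)
Final: (x=0, y=5), facing South

Answer: Final position: (x=0, y=5), facing South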